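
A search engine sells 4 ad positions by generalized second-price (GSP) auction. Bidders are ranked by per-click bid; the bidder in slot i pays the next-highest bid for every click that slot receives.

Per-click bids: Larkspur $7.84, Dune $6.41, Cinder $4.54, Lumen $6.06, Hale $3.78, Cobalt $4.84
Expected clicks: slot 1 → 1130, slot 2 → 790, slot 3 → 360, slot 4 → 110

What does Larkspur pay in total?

Ranked by bid: $7.84 (Larkspur) > $6.41 (Dune) > $6.06 (Lumen) > $4.84 (Cobalt) > $4.54 (Cinder) > …
Larkspur holds slot 1 → pays next bid $6.41 × 1130 clicks = $7243.30.

Larkspur pays $7243.30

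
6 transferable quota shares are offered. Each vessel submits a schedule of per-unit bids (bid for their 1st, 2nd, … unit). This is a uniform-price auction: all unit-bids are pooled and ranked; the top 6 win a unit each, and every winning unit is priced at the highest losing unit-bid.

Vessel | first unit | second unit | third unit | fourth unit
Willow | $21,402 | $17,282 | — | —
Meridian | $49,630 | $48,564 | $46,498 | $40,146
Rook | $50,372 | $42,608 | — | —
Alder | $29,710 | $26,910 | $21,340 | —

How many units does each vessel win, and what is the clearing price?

Merging the schedules and taking the best 6: 50,372 (Rook-1), 49,630 (Meridian-1), 48,564 (Meridian-2), 46,498 (Meridian-3), 42,608 (Rook-2), 40,146 (Meridian-4)
Highest rejected unit-bid = $29,710.
Allocation: Meridian 4, Rook 2.

Meridian 4, Rook 2; clearing price $29,710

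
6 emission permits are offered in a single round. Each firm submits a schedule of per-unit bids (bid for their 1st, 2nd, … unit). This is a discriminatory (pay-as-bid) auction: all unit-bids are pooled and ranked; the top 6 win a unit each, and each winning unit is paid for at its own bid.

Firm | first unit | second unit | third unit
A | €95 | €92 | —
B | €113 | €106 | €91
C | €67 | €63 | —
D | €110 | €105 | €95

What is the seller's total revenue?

Pooled unit-bids ranked (top 6): 113 (B-1), 110 (D-1), 106 (B-2), 105 (D-2), 95 (A-1), 95 (D-3)
Next rejected bid: €92 (not a price — pay-as-bid).
Each winning unit pays its own bid.
Revenue = 113 + 110 + 106 + 105 + 95 + 95 = €624.

Total revenue: €624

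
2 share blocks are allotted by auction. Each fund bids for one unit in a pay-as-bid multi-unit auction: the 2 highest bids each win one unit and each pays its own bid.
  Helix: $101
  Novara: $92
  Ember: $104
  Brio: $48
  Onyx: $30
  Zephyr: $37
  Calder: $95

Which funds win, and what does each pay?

Sorting: 104 (Ember), 101 (Helix), 95 (Calder), 92 (Novara), …
Winners (2 units): Ember, Helix.
Each winner pays its own bid: Ember $104, Helix $101.

Ember $104, Helix $101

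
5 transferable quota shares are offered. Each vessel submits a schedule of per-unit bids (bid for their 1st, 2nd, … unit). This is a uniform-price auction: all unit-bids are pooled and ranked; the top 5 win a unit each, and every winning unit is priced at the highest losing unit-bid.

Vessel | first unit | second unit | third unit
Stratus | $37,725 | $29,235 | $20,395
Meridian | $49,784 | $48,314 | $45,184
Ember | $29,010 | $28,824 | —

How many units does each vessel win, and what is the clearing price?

Meridian 3, Stratus 2; clearing price $29,010

Merging the schedules and taking the best 5: 49,784 (Meridian-1), 48,314 (Meridian-2), 45,184 (Meridian-3), 37,725 (Stratus-1), 29,235 (Stratus-2)
The (k+1)-th unit-bid is $29,010.
Allocation: Meridian 3, Stratus 2.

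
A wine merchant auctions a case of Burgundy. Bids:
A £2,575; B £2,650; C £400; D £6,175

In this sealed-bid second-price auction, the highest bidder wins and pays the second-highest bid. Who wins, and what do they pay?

D pays £2,650

Bids in order: 6,175 (D) > 2,650 (B) > 2,575 (A) > 400 (C)
D wins with the highest bid; price is set by the runner-up at £2,650.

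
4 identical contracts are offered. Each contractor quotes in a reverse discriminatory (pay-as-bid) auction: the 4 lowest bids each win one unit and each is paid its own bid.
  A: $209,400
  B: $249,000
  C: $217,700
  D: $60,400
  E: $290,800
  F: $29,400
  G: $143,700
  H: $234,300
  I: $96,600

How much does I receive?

I is paid $96,600

Bids ranked low→high: 29,400 (F), 60,400 (D), 96,600 (I), 143,700 (G), 209,400 (A), 217,700 (C), …
The 4 lowest are F, D, I, G.
I wins → own bid $96,600.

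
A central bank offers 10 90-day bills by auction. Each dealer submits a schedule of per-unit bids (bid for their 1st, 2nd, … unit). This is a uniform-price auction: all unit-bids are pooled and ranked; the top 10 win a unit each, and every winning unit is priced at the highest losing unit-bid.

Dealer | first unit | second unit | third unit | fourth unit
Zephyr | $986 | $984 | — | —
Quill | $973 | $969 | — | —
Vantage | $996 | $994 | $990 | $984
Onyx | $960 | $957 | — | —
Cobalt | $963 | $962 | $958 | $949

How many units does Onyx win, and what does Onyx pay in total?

Onyx: 0 units, pays $0

Pooled unit-bids ranked (top 10): 996 (Vantage-1), 994 (Vantage-2), 990 (Vantage-3), 986 (Zephyr-1), 984 (Zephyr-2), 984 (Vantage-4), 973 (Quill-1), 969 (Quill-2), 963 (Cobalt-1), 962 (Cobalt-2)
The (k+1)-th unit-bid is $960.
Onyx wins 0 unit(s) at $960 each.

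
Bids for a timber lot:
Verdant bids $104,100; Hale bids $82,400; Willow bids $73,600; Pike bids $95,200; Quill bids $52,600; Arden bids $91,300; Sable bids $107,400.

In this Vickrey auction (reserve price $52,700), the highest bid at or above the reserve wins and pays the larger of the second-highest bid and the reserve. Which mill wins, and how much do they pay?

Sable pays $104,100

Sorting bids: 107,400 (Sable) > 104,100 (Verdant) > 95,200 (Pike) > 91,300 (Arden) > 82,400 (Hale) > 73,600 (Willow) > …
Sable has the top bid at or above the reserve ($107,400).
max(second-highest $104,100, reserve $52,700) = $104,100; the reserve does not bind.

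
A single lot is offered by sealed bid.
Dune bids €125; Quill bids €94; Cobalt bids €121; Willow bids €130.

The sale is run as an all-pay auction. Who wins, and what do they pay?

Willow pays €130

All-pay auction: the highest bidder wins the item, but every bidder pays their own bid.
Bids in order: 130 (Willow) > 125 (Dune) > 121 (Cobalt) > 94 (Quill)
Willow wins with the top bid; all bids are sunk regardless.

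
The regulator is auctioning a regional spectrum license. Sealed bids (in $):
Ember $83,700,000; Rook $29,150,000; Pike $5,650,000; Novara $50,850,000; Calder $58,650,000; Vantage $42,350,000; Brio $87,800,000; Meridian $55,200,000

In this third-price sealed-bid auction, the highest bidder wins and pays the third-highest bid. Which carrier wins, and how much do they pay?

Brio pays $58,650,000

Rule: the highest bidder wins and pays the third-highest bid.
Bids in order: 87,800,000 (Brio) > 83,700,000 (Ember) > 58,650,000 (Calder) > 55,200,000 (Meridian) > 50,850,000 (Novara) > 42,350,000 (Vantage) > …
Brio wins; payment is bid #3 in the ranking = $58,650,000.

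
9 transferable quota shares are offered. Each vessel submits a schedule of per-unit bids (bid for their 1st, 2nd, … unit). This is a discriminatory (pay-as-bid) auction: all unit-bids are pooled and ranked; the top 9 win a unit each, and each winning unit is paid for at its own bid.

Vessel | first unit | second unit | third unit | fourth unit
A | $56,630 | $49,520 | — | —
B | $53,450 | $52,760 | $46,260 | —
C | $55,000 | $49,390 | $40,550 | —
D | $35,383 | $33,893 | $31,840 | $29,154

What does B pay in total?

All unit-bids, highest first — top 9: 56,630 (A-1), 55,000 (C-1), 53,450 (B-1), 52,760 (B-2), 49,520 (A-2), 49,390 (C-2), 46,260 (B-3), 40,550 (C-3), 35,383 (D-1)
Next rejected bid: $33,893 (not a price — pay-as-bid).
B's winning unit-bids: 53,450 + 52,760 + 46,260 = $152,470.

B pays $152,470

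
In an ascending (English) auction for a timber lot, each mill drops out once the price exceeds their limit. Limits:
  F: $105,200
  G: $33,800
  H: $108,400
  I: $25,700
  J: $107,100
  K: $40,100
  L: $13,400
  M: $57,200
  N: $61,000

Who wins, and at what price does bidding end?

H wins at $107,100

Open ascending-bid auction: the price rises until one bidder remains; the winner pays the price at which the last rival dropped out.
Limits in order: 108,400 (H) > 107,100 (J) > 105,200 (F) > 61,000 (N) > 57,200 (M) > 40,100 (K) > …
J is the last rival to drop out, at $107,100; H remains and wins at that price.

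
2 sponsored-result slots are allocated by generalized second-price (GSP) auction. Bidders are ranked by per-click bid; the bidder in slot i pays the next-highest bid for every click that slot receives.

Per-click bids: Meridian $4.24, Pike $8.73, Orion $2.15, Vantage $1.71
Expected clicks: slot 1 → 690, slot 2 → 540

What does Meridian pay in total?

Meridian pays $1161.00

Ranked by bid: $8.73 (Pike) > $4.24 (Meridian) > $2.15 (Orion) > …
Meridian holds slot 2 → pays next bid $2.15 × 540 clicks = $1161.00.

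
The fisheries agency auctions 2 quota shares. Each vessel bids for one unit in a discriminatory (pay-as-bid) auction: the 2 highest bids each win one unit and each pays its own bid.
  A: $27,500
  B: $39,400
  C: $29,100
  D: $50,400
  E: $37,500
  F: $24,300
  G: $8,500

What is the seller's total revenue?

Sorting: 50,400 (D), 39,400 (B), 37,500 (E), 29,100 (C), …
The 2 highest are D, B.
Total revenue = 50,400 + 39,400 = $89,800.

Total revenue: $89,800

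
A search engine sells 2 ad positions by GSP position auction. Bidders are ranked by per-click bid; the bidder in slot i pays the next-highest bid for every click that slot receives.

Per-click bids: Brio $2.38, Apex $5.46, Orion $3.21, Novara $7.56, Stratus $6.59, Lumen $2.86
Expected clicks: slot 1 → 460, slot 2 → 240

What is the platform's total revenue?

Total revenue: $4341.80

Ranked by bid: $7.56 (Novara) > $6.59 (Stratus) > $5.46 (Apex) > …
Slot 1: Novara pays $6.59 × 460 = $3031.40
Slot 2: Stratus pays $5.46 × 240 = $1310.40
Total = $4341.80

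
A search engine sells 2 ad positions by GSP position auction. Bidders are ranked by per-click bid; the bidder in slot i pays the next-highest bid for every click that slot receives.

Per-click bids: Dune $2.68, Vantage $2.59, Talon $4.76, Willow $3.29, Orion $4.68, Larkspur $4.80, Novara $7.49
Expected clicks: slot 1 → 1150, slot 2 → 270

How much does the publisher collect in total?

Total revenue: $6805.20

Per-click bids in order: $7.49 (Novara) > $4.80 (Larkspur) > $4.76 (Talon) > …
Slot 1: Novara pays $4.80 × 1150 = $5520.00
Slot 2: Larkspur pays $4.76 × 270 = $1285.20
Total = $6805.20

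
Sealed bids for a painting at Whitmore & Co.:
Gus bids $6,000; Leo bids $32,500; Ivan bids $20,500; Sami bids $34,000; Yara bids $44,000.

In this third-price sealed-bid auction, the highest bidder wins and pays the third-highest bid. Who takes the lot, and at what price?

Yara pays $32,500

Sorting bids: 44,000 (Yara) > 34,000 (Sami) > 32,500 (Leo) > 20,500 (Ivan) > 6,000 (Gus)
Yara is highest; pays the third-highest bid, $32,500.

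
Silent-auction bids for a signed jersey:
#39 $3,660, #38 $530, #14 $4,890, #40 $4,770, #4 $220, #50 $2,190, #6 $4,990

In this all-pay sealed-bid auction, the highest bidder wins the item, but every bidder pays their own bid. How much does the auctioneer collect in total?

Total revenue: $21,250

All-pay sealed-bid auction: the highest bidder wins the item, but every bidder pays their own bid.
Sorting bids: 4,990 (#6) > 4,890 (#14) > 4,770 (#40) > 3,660 (#39) > 2,190 (#50) > 530 (#38) > …
#6 wins with the top bid; all bids are sunk regardless.
Every bidder forfeits their bid regardless of winning.
Revenue = 3,660 + 530 + 4,890 + 4,770 + 220 + 2,190 + 4,990 = $21,250.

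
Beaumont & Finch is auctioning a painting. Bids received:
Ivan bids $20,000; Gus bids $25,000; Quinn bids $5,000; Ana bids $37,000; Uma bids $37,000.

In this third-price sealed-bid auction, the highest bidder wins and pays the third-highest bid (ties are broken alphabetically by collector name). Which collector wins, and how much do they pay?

Ana pays $25,000

Rule: the highest bidder wins and pays the third-highest bid.
Bids in order: 37,000 (Ana) > 37,000 (Uma) > 25,000 (Gus) > 20,000 (Ivan) > 5,000 (Quinn)
Ana and Uma tie at $37,000; tie-break gives it to Ana.
Ana is highest; pays the third-highest bid, $25,000.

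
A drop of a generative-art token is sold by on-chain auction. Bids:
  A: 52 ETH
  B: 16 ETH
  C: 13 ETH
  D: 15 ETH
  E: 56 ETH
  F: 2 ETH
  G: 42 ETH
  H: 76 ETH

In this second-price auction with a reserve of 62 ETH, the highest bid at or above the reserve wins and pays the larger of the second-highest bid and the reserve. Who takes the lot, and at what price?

H pays 62 ETH

Sorting bids: 76 (H) > 56 (E) > 52 (A) > 42 (G) > 16 (B) > 15 (D) > …
Highest eligible bid: H at 76 ETH.
max(second-highest 56 ETH, reserve 62 ETH) = 62 ETH.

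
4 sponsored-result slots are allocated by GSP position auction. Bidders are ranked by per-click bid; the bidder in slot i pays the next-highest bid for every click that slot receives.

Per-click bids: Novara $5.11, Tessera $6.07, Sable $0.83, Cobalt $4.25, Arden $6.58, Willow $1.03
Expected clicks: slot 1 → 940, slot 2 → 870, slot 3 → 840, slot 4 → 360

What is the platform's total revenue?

Total revenue: $14092.30

Per-click bids in order: $6.58 (Arden) > $6.07 (Tessera) > $5.11 (Novara) > $4.25 (Cobalt) > $1.03 (Willow) > …
Slot 1: Arden pays $6.07 × 940 = $5705.80
Slot 2: Tessera pays $5.11 × 870 = $4445.70
Slot 3: Novara pays $4.25 × 840 = $3570.00
Slot 4: Cobalt pays $1.03 × 360 = $370.80
Total = $14092.30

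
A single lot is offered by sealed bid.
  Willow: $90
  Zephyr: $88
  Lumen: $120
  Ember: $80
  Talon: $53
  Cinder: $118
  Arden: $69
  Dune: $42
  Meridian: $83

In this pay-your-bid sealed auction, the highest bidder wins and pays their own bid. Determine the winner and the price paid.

Pay-your-bid sealed auction: the highest bidder wins and pays their own bid.
Bids ranked: 120 (Lumen) > 118 (Cinder) > 90 (Willow) > 88 (Zephyr) > 83 (Meridian) > 80 (Ember) > …
First-price: Lumen pays what they bid, $120.

Lumen pays $120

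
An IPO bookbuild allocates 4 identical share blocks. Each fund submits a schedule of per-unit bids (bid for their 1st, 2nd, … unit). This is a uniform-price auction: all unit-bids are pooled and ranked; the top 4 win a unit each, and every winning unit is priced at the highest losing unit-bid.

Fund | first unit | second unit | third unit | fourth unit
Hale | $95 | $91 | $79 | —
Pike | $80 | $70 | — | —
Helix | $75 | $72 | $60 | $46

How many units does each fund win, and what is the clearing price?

Hale 3, Pike 1; clearing price $75

Pooled unit-bids ranked (top 4): 95 (Hale-1), 91 (Hale-2), 80 (Pike-1), 79 (Hale-3)
The (k+1)-th unit-bid is $75.
Allocation: Hale 3, Pike 1.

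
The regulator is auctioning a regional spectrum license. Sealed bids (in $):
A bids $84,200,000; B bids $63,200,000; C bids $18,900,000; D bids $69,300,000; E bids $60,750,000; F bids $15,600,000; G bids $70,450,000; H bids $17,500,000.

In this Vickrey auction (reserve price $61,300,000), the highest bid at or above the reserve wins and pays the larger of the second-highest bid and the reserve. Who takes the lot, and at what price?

A pays $70,450,000

Vickrey auction (reserve price $61,300,000): the highest bid at or above the reserve wins and pays the larger of the second-highest bid and the reserve.
Bids ranked: 84,200,000 (A) > 70,450,000 (G) > 69,300,000 (D) > 63,200,000 (B) > 60,750,000 (E) > 18,900,000 (C) > …
A has the top bid at or above the reserve ($84,200,000).
max(second-highest $70,450,000, reserve $61,300,000) = $70,450,000; the reserve does not bind.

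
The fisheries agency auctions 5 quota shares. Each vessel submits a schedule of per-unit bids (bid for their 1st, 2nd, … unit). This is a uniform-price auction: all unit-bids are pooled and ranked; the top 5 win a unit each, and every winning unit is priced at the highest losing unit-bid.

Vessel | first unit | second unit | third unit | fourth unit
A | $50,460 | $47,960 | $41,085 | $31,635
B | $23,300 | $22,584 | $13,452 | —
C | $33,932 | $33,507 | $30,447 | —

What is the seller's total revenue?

Total revenue: $158,175

Pooled unit-bids ranked (top 5): 50,460 (A-1), 47,960 (A-2), 41,085 (A-3), 33,932 (C-1), 33,507 (C-2)
The (k+1)-th unit-bid is $31,635.
Allocation: A 3, C 2. Every unit priced at $31,635.
Revenue = 5 × 31,635 = $158,175.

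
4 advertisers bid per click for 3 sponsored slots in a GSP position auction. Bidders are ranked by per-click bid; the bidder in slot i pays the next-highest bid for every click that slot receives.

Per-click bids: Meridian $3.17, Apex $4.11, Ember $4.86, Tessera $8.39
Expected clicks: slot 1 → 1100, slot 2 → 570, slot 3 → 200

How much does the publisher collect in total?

Ranked by bid: $8.39 (Tessera) > $4.86 (Ember) > $4.11 (Apex) > $3.17 (Meridian)
Slot 1: Tessera pays $4.86 × 1100 = $5346.00
Slot 2: Ember pays $4.11 × 570 = $2342.70
Slot 3: Apex pays $3.17 × 200 = $634.00
Total = $8322.70

Total revenue: $8322.70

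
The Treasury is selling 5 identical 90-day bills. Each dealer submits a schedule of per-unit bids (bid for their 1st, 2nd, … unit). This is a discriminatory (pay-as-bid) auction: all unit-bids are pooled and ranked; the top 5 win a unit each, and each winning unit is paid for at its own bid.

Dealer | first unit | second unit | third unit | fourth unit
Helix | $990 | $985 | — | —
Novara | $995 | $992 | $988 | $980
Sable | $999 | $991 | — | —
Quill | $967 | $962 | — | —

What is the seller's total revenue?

Merging the schedules and taking the best 5: 999 (Sable-1), 995 (Novara-1), 992 (Novara-2), 991 (Sable-2), 990 (Helix-1)
Next rejected bid: $988 (not a price — pay-as-bid).
Each winning unit pays its own bid.
Revenue = 999 + 995 + 992 + 991 + 990 = $4,967.

Total revenue: $4,967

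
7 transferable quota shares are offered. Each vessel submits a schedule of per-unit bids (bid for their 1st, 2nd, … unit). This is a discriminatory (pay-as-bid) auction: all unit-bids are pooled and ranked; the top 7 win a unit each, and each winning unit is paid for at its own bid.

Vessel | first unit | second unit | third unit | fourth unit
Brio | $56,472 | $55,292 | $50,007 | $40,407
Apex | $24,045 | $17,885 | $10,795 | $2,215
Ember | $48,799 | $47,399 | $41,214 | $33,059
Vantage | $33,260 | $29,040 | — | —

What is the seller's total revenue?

All unit-bids, highest first — top 7: 56,472 (Brio-1), 55,292 (Brio-2), 50,007 (Brio-3), 48,799 (Ember-1), 47,399 (Ember-2), 41,214 (Ember-3), 40,407 (Brio-4)
Next rejected bid: $33,260 (not a price — pay-as-bid).
Each winning unit pays its own bid.
Revenue = 56,472 + 55,292 + 50,007 + 48,799 + 47,399 + 41,214 + 40,407 = $339,590.

Total revenue: $339,590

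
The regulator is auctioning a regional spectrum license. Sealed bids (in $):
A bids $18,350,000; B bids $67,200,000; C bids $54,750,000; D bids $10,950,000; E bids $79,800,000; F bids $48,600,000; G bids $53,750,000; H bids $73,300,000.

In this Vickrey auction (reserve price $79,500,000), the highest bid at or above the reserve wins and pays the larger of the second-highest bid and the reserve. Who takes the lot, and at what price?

E pays $79,500,000

Rule: the highest bid at or above the reserve wins and pays the larger of the second-highest bid and the reserve.
Sorting bids: 79,800,000 (E) > 73,300,000 (H) > 67,200,000 (B) > 54,750,000 (C) > 53,750,000 (G) > 48,600,000 (F) > …
E has the top bid at or above the reserve ($79,800,000).
max(second-highest $73,300,000, reserve $79,500,000) = $79,500,000.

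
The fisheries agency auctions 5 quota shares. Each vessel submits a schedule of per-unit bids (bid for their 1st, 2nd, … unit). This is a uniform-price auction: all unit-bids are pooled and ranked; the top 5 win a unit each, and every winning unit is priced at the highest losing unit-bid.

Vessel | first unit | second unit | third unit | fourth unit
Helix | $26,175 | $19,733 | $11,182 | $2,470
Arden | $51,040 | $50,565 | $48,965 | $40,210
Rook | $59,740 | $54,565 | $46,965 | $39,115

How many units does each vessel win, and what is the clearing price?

All unit-bids, highest first — top 5: 59,740 (Rook-1), 54,565 (Rook-2), 51,040 (Arden-1), 50,565 (Arden-2), 48,965 (Arden-3)
The (k+1)-th unit-bid is $46,965.
Allocation: Arden 3, Rook 2.

Arden 3, Rook 2; clearing price $46,965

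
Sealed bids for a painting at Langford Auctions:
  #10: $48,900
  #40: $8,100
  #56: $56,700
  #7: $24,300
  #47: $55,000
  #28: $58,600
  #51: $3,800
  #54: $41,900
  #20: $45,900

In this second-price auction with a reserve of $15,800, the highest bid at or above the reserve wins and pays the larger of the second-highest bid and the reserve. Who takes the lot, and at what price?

Sorting bids: 58,600 (#28) > 56,700 (#56) > 55,000 (#47) > 48,900 (#10) > 45,900 (#20) > 41,900 (#54) > …
Highest eligible bid: #28 at $58,600.
Second-highest bid $56,700 exceeds the reserve $15,800 → payment $56,700.

#28 pays $56,700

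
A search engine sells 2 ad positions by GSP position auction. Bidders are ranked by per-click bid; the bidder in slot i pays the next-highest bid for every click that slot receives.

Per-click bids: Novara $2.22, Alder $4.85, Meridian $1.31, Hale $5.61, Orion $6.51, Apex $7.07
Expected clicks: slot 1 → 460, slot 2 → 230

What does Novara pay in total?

Per-click bids in order: $7.07 (Apex) > $6.51 (Orion) > $5.61 (Hale) > …
Novara ranks below slot 2 → no slot, pays nothing.

Novara pays $0.00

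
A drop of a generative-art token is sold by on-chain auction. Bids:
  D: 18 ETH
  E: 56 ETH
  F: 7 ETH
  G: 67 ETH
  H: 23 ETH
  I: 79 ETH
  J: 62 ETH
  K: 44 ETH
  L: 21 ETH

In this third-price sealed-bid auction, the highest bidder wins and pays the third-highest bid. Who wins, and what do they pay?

I pays 62 ETH

Third-price sealed-bid auction: the highest bidder wins and pays the third-highest bid.
Bids ranked: 79 (I) > 67 (G) > 62 (J) > 56 (E) > 44 (K) > 23 (H) > …
I wins; payment is bid #3 in the ranking = 62 ETH.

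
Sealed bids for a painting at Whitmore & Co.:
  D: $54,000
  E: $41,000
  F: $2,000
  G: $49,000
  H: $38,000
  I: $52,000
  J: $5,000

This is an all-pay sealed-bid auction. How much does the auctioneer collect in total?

Sorting bids: 54,000 (D) > 52,000 (I) > 49,000 (G) > 41,000 (E) > 38,000 (H) > 5,000 (J) > …
Every bidder forfeits their bid regardless of winning.
Revenue = 54,000 + 41,000 + 2,000 + 49,000 + 38,000 + 52,000 + 5,000 = $241,000.

Total revenue: $241,000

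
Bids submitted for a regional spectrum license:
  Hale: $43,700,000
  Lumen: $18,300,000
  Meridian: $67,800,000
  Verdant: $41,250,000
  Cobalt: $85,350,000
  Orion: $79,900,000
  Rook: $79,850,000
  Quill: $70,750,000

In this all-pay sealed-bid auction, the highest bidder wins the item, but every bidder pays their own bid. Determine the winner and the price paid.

Cobalt pays $85,350,000

Bids in order: 85,350,000 (Cobalt) > 79,900,000 (Orion) > 79,850,000 (Rook) > 70,750,000 (Quill) > 67,800,000 (Meridian) > 43,700,000 (Hale) > …
Cobalt wins with the top bid; all bids are sunk regardless.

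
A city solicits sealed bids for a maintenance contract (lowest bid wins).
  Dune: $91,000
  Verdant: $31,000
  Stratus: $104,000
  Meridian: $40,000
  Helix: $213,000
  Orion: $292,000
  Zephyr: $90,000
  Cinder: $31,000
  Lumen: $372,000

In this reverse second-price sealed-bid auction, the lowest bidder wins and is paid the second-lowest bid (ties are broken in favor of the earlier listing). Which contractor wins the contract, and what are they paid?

Reverse second-price sealed-bid auction: the lowest bidder wins and is paid the second-lowest bid.
Bids ranked: 31,000 (Verdant) < 31,000 (Cinder) < 40,000 (Meridian) < 90,000 (Zephyr) < 91,000 (Dune) < 104,000 (Stratus) < …
Tie at $31,000 → Verdant wins by tie-break.
Second-price: Verdant is paid Cinder's bid of $31,000.

Verdant is paid $31,000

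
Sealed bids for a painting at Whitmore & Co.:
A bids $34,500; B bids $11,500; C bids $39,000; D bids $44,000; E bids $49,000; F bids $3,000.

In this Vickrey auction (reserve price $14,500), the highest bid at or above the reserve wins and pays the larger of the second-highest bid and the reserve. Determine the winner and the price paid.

Bids ranked: 49,000 (E) > 44,000 (D) > 39,000 (C) > 34,500 (A) > 11,500 (B) > 3,000 (F)
Highest eligible bid: E at $49,000.
max(second-highest $44,000, reserve $14,500) = $44,000; the reserve does not bind.

E pays $44,000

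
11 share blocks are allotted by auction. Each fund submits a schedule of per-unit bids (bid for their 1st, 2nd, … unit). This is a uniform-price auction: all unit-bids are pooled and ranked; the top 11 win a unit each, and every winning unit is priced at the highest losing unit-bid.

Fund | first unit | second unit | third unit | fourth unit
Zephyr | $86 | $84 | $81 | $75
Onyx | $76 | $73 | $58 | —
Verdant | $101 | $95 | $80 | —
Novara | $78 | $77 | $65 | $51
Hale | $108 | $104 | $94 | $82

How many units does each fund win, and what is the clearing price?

Hale 4, Novara 1, Verdant 3, Zephyr 3; clearing price $77

Pooled unit-bids ranked (top 11): 108 (Hale-1), 104 (Hale-2), 101 (Verdant-1), 95 (Verdant-2), 94 (Hale-3), 86 (Zephyr-1), 84 (Zephyr-2), 82 (Hale-4), 81 (Zephyr-3), 80 (Verdant-3), 78 (Novara-1)
First bid not allocated: $77.
Allocation: Hale 4, Novara 1, Verdant 3, Zephyr 3.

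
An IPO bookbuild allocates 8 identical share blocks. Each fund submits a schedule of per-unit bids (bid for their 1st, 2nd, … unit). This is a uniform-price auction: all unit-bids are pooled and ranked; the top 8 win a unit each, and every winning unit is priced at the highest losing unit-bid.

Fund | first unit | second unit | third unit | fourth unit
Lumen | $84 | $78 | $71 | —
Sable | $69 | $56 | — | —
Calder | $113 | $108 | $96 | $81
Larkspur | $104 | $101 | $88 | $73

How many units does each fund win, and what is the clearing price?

Calder 4, Larkspur 3, Lumen 1; clearing price $78

Merging the schedules and taking the best 8: 113 (Calder-1), 108 (Calder-2), 104 (Larkspur-1), 101 (Larkspur-2), 96 (Calder-3), 88 (Larkspur-3), 84 (Lumen-1), 81 (Calder-4)
First bid not allocated: $78.
Allocation: Calder 4, Larkspur 3, Lumen 1.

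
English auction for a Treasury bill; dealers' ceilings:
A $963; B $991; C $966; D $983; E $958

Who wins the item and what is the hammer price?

Rule: the price rises until one bidder remains; the winner pays the price at which the last rival dropped out.
Limits in order: 991 (B) > 983 (D) > 966 (C) > 963 (A) > 958 (E)
D is the last rival to drop out, at $983; B remains and wins at that price.

B wins at $983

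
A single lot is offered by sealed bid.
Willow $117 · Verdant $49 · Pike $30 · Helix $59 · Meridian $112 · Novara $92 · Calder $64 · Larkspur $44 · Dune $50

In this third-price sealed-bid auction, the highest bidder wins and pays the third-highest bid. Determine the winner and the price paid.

Sorting bids: 117 (Willow) > 112 (Meridian) > 92 (Novara) > 64 (Calder) > 59 (Helix) > 50 (Dune) > …
Willow wins; payment is bid #3 in the ranking = $92.

Willow pays $92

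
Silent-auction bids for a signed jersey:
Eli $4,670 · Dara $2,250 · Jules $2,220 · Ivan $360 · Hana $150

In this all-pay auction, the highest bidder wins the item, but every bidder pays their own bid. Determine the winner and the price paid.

All-pay auction: the highest bidder wins the item, but every bidder pays their own bid.
Bids ranked: 4,670 (Eli) > 2,250 (Dara) > 2,220 (Jules) > 360 (Ivan) > 150 (Hana)
Eli wins with the top bid; all bids are sunk regardless.

Eli pays $4,670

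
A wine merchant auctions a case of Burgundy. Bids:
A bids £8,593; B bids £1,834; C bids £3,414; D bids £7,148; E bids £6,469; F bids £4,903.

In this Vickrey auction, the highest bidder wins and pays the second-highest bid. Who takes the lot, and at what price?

A pays £7,148

Bids ranked: 8,593 (A) > 7,148 (D) > 6,469 (E) > 4,903 (F) > 3,414 (C) > 1,834 (B)
Second-price: A pays D's bid of £7,148.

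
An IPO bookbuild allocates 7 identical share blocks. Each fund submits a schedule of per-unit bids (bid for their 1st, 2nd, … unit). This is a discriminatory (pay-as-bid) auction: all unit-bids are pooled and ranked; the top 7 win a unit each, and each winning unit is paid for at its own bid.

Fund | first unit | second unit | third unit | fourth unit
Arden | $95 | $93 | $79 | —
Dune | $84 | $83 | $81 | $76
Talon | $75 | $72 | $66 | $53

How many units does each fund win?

Arden 3, Dune 4

Merging the schedules and taking the best 7: 95 (Arden-1), 93 (Arden-2), 84 (Dune-1), 83 (Dune-2), 81 (Dune-3), 79 (Arden-3), 76 (Dune-4)
Next rejected bid: $75 (not a price — pay-as-bid).
Allocation: Arden 3, Dune 4.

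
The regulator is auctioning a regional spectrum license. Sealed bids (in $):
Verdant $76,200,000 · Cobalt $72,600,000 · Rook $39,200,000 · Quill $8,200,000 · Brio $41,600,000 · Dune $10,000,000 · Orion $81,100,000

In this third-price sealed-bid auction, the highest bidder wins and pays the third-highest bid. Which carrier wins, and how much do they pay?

Sorting bids: 81,100,000 (Orion) > 76,200,000 (Verdant) > 72,600,000 (Cobalt) > 41,600,000 (Brio) > 39,200,000 (Rook) > 10,000,000 (Dune) > …
Orion is highest; pays the third-highest bid, $72,600,000.

Orion pays $72,600,000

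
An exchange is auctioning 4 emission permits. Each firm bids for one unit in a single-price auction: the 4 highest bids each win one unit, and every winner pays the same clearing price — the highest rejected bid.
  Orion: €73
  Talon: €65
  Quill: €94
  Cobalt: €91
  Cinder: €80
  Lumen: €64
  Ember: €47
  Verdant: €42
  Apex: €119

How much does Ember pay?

Ember pays €0

Sorting: 119 (Apex), 94 (Quill), 91 (Cobalt), 80 (Cinder), 73 (Orion), 65 (Talon), …
Winners (4 units): Apex, Quill, Cobalt, Cinder.
First losing bid is Orion's €73, which sets the uniform price.
Ember does not win → pays €0.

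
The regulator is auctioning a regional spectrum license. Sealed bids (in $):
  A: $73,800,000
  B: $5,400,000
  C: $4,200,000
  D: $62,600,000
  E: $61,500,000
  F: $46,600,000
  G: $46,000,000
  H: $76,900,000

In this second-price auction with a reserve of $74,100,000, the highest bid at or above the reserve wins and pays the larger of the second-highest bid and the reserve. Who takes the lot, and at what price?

H pays $74,100,000

Rule: the highest bid at or above the reserve wins and pays the larger of the second-highest bid and the reserve.
Bids ranked: 76,900,000 (H) > 73,800,000 (A) > 62,600,000 (D) > 61,500,000 (E) > 46,600,000 (F) > 46,000,000 (G) > …
H has the top bid at or above the reserve ($76,900,000).
Second-highest bid $73,800,000 is below the reserve $74,100,000, so the reserve binds → payment $74,100,000.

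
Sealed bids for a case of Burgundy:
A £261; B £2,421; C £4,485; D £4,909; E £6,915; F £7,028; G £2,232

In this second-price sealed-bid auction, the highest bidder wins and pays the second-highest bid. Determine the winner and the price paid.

F pays £6,915

Bids ranked: 7,028 (F) > 6,915 (E) > 4,909 (D) > 4,485 (C) > 2,421 (B) > 2,232 (G) > …
F wins with the highest bid; price is set by the runner-up at £6,915.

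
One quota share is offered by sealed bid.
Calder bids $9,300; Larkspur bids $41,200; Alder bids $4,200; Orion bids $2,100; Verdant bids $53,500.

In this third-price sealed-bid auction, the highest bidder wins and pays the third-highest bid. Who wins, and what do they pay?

Verdant pays $9,300

Sorting bids: 53,500 (Verdant) > 41,200 (Larkspur) > 9,300 (Calder) > 4,200 (Alder) > 2,100 (Orion)
Verdant wins; payment is bid #3 in the ranking = $9,300.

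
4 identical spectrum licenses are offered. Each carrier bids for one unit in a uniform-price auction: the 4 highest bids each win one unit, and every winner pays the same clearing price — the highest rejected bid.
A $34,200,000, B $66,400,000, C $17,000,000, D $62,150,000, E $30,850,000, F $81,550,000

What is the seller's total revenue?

Bids ranked high→low: 81,550,000 (F), 66,400,000 (B), 62,150,000 (D), 34,200,000 (A), 30,850,000 (E), 17,000,000 (C)
Top 4: F, B, D, A.
Highest unsuccessful bid: $30,850,000 → clearing price.
Total revenue = 4 × $30,850,000 = $123,400,000.

Total revenue: $123,400,000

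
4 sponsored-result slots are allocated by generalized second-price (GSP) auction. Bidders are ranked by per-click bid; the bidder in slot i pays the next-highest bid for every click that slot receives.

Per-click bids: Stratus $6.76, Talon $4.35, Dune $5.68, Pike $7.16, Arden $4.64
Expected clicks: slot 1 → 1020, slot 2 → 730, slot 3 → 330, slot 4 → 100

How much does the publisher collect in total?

Sorting advertisers: $7.16 (Pike) > $6.76 (Stratus) > $5.68 (Dune) > $4.64 (Arden) > $4.35 (Talon)
Slot 1: Pike pays $6.76 × 1020 = $6895.20
Slot 2: Stratus pays $5.68 × 730 = $4146.40
Slot 3: Dune pays $4.64 × 330 = $1531.20
Slot 4: Arden pays $4.35 × 100 = $435.00
Total = $13007.80

Total revenue: $13007.80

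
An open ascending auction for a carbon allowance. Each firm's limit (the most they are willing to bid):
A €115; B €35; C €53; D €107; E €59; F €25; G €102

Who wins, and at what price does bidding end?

A wins at €107

Limits in order: 115 (A) > 107 (D) > 102 (G) > 59 (E) > 53 (C) > 35 (B) > …
D is the last rival to drop out, at €107; A remains and wins at that price.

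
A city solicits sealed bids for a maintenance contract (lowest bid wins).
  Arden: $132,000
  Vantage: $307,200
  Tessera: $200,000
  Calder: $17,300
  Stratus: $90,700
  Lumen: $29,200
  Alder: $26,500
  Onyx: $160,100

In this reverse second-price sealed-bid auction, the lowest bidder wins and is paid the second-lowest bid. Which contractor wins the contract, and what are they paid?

Calder is paid $26,500

Rule: the lowest bidder wins and is paid the second-lowest bid.
Sorting bids: 17,300 (Calder) < 26,500 (Alder) < 29,200 (Lumen) < 90,700 (Stratus) < 132,000 (Arden) < 160,100 (Onyx) < …
Calder wins with the lowest bid; price is set by the runner-up at $26,500.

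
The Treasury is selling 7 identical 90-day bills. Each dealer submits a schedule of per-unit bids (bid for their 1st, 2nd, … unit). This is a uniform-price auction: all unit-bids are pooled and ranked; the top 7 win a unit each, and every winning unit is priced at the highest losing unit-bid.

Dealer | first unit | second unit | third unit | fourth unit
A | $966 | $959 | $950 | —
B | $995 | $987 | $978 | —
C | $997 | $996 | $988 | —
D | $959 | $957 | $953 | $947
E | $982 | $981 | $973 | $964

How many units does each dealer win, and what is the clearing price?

All unit-bids, highest first — top 7: 997 (C-1), 996 (C-2), 995 (B-1), 988 (C-3), 987 (B-2), 982 (E-1), 981 (E-2)
The (k+1)-th unit-bid is $978.
Allocation: B 2, C 3, E 2.

B 2, C 3, E 2; clearing price $978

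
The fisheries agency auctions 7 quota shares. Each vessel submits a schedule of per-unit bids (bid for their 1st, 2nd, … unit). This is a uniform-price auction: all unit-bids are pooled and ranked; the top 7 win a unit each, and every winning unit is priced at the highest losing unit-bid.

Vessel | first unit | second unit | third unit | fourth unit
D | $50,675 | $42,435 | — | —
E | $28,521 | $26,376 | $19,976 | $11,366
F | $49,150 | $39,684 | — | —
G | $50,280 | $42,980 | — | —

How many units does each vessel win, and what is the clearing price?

D 2, E 1, F 2, G 2; clearing price $26,376

Merging the schedules and taking the best 7: 50,675 (D-1), 50,280 (G-1), 49,150 (F-1), 42,980 (G-2), 42,435 (D-2), 39,684 (F-2), 28,521 (E-1)
Highest rejected unit-bid = $26,376.
Allocation: D 2, E 1, F 2, G 2.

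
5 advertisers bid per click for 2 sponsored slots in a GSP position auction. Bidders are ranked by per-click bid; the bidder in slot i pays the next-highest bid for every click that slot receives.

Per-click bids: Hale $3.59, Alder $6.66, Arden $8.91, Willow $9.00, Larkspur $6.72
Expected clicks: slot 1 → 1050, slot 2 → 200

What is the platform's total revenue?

Total revenue: $10699.50

Ranked by bid: $9.00 (Willow) > $8.91 (Arden) > $6.72 (Larkspur) > …
Slot 1: Willow pays $8.91 × 1050 = $9355.50
Slot 2: Arden pays $6.72 × 200 = $1344.00
Total = $10699.50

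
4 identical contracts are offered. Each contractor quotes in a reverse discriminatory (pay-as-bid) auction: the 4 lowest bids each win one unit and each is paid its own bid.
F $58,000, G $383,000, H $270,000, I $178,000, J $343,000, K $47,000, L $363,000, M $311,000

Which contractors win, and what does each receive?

K $47,000, F $58,000, I $178,000, H $270,000

Ordering the bids: 47,000 (K), 58,000 (F), 178,000 (I), 270,000 (H), 311,000 (M), 343,000 (J), …
The 4 lowest are K, F, I, H.
Each winner is paid its own bid: K $47,000, F $58,000, I $178,000, H $270,000.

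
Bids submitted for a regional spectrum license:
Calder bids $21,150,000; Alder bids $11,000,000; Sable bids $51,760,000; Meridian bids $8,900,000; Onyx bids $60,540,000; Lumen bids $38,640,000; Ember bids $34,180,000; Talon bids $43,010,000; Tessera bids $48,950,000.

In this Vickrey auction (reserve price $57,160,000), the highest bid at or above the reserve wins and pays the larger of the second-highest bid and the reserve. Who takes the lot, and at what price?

Vickrey auction (reserve price $57,160,000): the highest bid at or above the reserve wins and pays the larger of the second-highest bid and the reserve.
Sorting bids: 60,540,000 (Onyx) > 51,760,000 (Sable) > 48,950,000 (Tessera) > 43,010,000 (Talon) > 38,640,000 (Lumen) > 34,180,000 (Ember) > …
Highest eligible bid: Onyx at $60,540,000.
max(second-highest $51,760,000, reserve $57,160,000) = $57,160,000.

Onyx pays $57,160,000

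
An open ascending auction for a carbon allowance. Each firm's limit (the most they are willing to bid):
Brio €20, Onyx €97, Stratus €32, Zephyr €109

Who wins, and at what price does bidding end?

Open ascending-bid auction: the price rises until one bidder remains; the winner pays the price at which the last rival dropped out.
Limits ranked: 109 (Zephyr) > 97 (Onyx) > 32 (Stratus) > 20 (Brio)
Bidding ends when Onyx exits at €97; Zephyr takes it.

Zephyr wins at €97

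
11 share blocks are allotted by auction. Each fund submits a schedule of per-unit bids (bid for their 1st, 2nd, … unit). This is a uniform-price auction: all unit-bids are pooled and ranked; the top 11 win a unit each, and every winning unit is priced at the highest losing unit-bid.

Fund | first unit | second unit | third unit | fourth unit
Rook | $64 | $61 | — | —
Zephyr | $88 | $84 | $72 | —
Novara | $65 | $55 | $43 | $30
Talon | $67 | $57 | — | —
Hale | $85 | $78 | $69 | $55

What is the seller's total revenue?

Total revenue: $605

Pooled unit-bids ranked (top 11): 88 (Zephyr-1), 85 (Hale-1), 84 (Zephyr-2), 78 (Hale-2), 72 (Zephyr-3), 69 (Hale-3), 67 (Talon-1), 65 (Novara-1), 64 (Rook-1), 61 (Rook-2), 57 (Talon-2)
First bid not allocated: $55.
Allocation: Hale 3, Novara 1, Rook 2, Talon 2, Zephyr 3. Every unit priced at $55.
Revenue = 11 × 55 = $605.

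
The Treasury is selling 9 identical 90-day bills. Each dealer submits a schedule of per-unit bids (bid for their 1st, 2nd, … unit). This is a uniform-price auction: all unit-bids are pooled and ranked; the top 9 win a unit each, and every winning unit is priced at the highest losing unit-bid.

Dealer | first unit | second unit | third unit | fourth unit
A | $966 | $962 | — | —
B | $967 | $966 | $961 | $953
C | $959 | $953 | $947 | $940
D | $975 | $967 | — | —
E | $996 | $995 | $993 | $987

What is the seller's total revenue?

Merging the schedules and taking the best 9: 996 (E-1), 995 (E-2), 993 (E-3), 987 (E-4), 975 (D-1), 967 (B-1), 967 (D-2), 966 (A-1), 966 (B-2)
The (k+1)-th unit-bid is $962.
Allocation: A 1, B 2, D 2, E 4. Every unit priced at $962.
Revenue = 9 × 962 = $8,658.

Total revenue: $8,658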